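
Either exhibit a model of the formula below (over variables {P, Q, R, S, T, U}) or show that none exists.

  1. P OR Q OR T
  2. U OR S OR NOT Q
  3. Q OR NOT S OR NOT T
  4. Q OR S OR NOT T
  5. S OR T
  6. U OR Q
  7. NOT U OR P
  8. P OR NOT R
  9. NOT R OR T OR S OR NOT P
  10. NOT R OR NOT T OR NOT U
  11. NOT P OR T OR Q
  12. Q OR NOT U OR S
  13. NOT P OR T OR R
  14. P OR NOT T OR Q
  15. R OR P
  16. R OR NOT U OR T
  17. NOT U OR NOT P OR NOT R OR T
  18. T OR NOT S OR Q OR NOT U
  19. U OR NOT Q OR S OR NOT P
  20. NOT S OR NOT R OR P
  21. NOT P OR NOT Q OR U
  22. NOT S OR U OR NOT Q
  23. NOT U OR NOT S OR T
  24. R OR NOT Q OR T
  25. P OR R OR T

P ↦ true; Q ↦ true; R ↦ false; S ↦ false; T ↦ true; U ↦ true

Case S = false:
From the singleton clause (T), T = true.
From the singleton clause (Q), Q = true.
From the singleton clause (U), U = true.
From the singleton clause (P), P = true.
From the singleton clause (NOT R), R = false.
All clauses are satisfied.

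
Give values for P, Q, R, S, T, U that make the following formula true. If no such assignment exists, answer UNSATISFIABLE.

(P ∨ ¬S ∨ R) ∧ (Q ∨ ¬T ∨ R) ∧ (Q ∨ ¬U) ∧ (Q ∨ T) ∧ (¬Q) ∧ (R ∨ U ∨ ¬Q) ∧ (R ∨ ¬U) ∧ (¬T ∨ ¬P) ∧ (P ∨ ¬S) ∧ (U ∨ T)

P: False,  Q: False,  R: True,  S: False,  T: True,  U: False

From the singleton clause (¬Q), Q = False.
From the singleton clause (¬U), U = False.
From the singleton clause (T), T = True.
From the singleton clause (R), R = True.
From the singleton clause (¬P), P = False.
From the singleton clause (¬S), S = False.
This assignment satisfies each clause.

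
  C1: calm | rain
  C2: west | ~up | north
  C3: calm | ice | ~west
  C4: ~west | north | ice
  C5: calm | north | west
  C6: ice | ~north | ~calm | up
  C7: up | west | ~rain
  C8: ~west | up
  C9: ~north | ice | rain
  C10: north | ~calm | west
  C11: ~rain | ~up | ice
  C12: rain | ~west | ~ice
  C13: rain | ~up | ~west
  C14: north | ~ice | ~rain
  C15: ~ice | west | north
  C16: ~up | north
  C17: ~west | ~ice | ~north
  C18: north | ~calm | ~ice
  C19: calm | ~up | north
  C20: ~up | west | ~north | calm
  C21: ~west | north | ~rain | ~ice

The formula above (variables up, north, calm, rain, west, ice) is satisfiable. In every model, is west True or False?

Suppose west = 1.
The clause (up) is unit, so up = 1.
The clause (rain) is unit, so rain = 1.
The clause (ice) is unit, so ice = 1.
The clause (north) is unit, so north = 1.
Now (~north) is unsatisfied and unit — conflict.
So every satisfying assignment has west = False.

False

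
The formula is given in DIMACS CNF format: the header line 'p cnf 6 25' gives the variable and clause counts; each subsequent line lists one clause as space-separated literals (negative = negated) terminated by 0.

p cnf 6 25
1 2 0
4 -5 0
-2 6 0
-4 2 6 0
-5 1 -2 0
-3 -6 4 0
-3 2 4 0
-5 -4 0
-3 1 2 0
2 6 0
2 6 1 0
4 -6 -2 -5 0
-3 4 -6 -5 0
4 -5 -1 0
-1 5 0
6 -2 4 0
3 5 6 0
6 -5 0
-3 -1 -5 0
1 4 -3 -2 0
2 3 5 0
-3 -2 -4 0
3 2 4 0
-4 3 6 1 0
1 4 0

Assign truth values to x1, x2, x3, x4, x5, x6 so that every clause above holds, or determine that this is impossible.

Try x1 = False.
The clause (x2) is unit, so x2 = True.
The clause (x6) is unit, so x6 = True.
The clause (¬x5) is unit, so x5 = False.
The clause (x4) is unit, so x4 = True.
The clause (¬x3) is unit, so x3 = False.
All clauses are satisfied.

x1=False, x2=True, x3=False, x4=True, x5=False, x6=True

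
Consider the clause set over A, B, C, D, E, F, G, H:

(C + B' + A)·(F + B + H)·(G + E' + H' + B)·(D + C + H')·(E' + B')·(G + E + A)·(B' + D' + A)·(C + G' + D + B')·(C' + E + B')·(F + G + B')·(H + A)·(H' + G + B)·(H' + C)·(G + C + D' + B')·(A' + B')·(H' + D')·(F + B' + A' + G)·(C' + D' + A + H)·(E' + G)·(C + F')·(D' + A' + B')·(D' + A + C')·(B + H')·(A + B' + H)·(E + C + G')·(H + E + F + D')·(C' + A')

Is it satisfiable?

No

Try E = 0.
Try G = 1.
(C) alone gives C = 1.
(B') alone gives B = 0.
(H') alone gives H = 0.
(F) alone gives F = 1.
(A) alone gives A = 1.
But (A') is also a unit clause — contradiction.
That branch fails; take G = 0 instead.
(A) alone gives A = 1.
(B') alone gives B = 0.
(H') alone gives H = 0.
(F) alone gives F = 1.
(C) alone gives C = 1.
But (C') is also a unit clause — contradiction.
Both values of G lead to a conflict.
That branch fails; take E = 1 instead.
(B') alone gives B = 0.
(G) alone gives G = 1.
(H') alone gives H = 0.
(F) alone gives F = 1.
(A) alone gives A = 1.
(C) alone gives C = 1.
But (C') is also a unit clause — contradiction.
Both values of E lead to a conflict.
No assignment satisfies every clause.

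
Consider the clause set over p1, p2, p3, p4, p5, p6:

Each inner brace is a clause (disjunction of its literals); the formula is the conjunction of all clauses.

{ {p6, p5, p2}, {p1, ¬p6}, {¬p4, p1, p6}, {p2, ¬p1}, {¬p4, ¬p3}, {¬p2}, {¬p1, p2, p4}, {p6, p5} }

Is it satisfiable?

The clause (¬p2) is unit, so p2 = False.
The clause (¬p1) is unit, so p1 = False.
The clause (¬p6) is unit, so p6 = False.
The clause (p5) is unit, so p5 = True.
The clause (¬p4) is unit, so p4 = False.
All clauses hold; p3 can take either value.
A satisfying assignment: p1=False, p2=False, p3=True, p4=False, p5=True, p6=False.

Yes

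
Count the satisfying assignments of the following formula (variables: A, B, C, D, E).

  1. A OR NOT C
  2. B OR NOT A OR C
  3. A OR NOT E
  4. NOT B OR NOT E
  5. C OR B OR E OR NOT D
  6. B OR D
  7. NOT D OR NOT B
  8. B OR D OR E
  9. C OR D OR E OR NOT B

3

There are 2^5 = 32 truth assignments over (A, B, C, D, E).
Split on C. With C = true, the clauses containing C are satisfied and NOT C drops from the rest; 3 of the 2^4 = 16 assignments to the other variables satisfy what remains.
With C = false, by the same count on the reduced clause set, 0 assignments work.
(One model: A=T, B=F, C=T, D=T, E=F.)
Total: 3 + 0 = 3.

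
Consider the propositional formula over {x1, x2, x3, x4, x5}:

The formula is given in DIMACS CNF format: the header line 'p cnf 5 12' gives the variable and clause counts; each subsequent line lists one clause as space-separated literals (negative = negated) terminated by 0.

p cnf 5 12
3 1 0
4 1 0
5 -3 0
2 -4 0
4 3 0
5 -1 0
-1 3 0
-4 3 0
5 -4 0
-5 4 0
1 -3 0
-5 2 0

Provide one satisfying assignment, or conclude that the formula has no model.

Case x3 = True:
Unit clause (x5) forces x5 = True.
Unit clause (x4) forces x4 = True.
Unit clause (x2) forces x2 = True.
Unit clause (x1) forces x1 = True.
All clauses are satisfied.

x1: True; x2: True; x3: True; x4: True; x5: True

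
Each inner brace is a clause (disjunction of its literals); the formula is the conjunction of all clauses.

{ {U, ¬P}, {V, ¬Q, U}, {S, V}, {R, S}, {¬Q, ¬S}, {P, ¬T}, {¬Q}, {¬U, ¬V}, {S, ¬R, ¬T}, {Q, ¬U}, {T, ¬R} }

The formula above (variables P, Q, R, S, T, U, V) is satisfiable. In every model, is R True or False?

Suppose R = True.
Unit clause (¬Q) forces Q = False.
Unit clause (¬U) forces U = False.
Unit clause (¬P) forces P = False.
Unit clause (¬T) forces T = False.
But (T) is also a unit clause — contradiction.
So every satisfying assignment has R = False.

False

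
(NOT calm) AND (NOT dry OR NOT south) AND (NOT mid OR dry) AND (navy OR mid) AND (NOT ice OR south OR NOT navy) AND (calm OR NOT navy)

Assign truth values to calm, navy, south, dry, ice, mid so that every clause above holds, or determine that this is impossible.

From the singleton clause (NOT calm), calm = false.
From the singleton clause (NOT navy), navy = false.
From the singleton clause (mid), mid = true.
From the singleton clause (dry), dry = true.
From the singleton clause (NOT south), south = false.
No clause remains; ice is free.

calm ↦ false, navy ↦ false, south ↦ false, dry ↦ true, ice ↦ false, mid ↦ true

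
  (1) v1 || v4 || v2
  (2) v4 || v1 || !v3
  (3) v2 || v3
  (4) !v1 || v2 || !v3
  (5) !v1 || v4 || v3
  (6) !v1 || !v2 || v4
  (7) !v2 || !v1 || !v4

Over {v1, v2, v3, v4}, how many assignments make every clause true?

4

There are 2^4 = 16 truth assignments over (v1, v2, v3, v4).
Check each against the 7 clauses (columns in the order v1, v2, v3, v4):
  F F F F  ✗ fails (v1 || v4 || v2)
  F F F T  ✗ fails (v2 || v3)
  F F T F  ✗ fails (v1 || v4 || v2)
  F F T T  ✓ satisfies all
  F T F F  ✓ satisfies all
  F T F T  ✓ satisfies all
  F T T F  ✗ fails (v4 || v1 || !v3)
  F T T T  ✓ satisfies all
  T F F F  ✗ fails (v2 || v3)
  T F F T  ✗ fails (v2 || v3)
  T F T F  ✗ fails (!v1 || v2 || !v3)
  T F T T  ✗ fails (!v1 || v2 || !v3)
  T T F F  ✗ fails (!v1 || v4 || v3)
  T T F T  ✗ fails (!v2 || !v1 || !v4)
  T T T F  ✗ fails (!v1 || !v2 || v4)
  T T T T  ✗ fails (!v2 || !v1 || !v4)
4 of the 16 rows are models.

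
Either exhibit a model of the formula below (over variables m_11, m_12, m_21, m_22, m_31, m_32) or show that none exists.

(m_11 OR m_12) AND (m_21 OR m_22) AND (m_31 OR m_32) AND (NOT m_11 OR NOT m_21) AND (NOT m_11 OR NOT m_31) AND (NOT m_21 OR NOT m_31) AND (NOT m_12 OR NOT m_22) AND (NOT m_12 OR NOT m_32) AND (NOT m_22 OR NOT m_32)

UNSATISFIABLE

Suppose m_11 = true.
The clause (NOT m_21) is unit, so m_21 = false.
The clause (m_22) is unit, so m_22 = true.
The clause (NOT m_31) is unit, so m_31 = false.
The clause (m_32) is unit, so m_32 = true.
Now (NOT m_32) is unsatisfied and unit — conflict.
So m_11 must be the other value — set m_11 = false.
The clause (m_12) is unit, so m_12 = true.
The clause (NOT m_22) is unit, so m_22 = false.
The clause (m_21) is unit, so m_21 = true.
The clause (NOT m_31) is unit, so m_31 = false.
The clause (m_32) is unit, so m_32 = true.
Now (NOT m_32) is unsatisfied and unit — conflict.
Neither m_11 = true nor m_11 = false works.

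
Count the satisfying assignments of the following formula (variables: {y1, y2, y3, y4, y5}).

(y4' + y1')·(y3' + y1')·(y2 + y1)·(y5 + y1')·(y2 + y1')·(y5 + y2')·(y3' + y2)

There are 2^5 = 32 truth assignments over (y1, y2, y3, y4, y5).
Split on y5. With y5 = 1, the clauses containing y5 are satisfied and y5' drops from the rest; 5 of the 2^4 = 16 assignments to the other variables satisfy what remains.
With y5 = 0, by the same count on the reduced clause set, 0 assignments work.
(One model: y1=F, y2=T, y3=F, y4=F, y5=T.)
Total: 5 + 0 = 5.

5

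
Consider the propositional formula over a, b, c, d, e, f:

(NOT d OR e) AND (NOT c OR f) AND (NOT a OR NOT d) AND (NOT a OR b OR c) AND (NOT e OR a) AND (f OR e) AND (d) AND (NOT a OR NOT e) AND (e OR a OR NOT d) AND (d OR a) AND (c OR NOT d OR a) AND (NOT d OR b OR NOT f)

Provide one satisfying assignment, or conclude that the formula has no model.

(d) alone gives d = true.
(e) alone gives e = true.
(NOT a) alone gives a = false.
Now (a) is unsatisfied and unit — conflict.

UNSATISFIABLE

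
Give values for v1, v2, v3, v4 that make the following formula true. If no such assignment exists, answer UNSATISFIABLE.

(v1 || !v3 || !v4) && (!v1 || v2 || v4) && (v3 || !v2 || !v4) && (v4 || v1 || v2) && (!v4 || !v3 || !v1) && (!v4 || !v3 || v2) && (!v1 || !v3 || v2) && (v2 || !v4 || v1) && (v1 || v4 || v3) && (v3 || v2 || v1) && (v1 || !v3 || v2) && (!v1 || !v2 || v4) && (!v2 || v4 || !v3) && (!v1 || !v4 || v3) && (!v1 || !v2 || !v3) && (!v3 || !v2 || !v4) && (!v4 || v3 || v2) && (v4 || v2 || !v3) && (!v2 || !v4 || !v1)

UNSATISFIABLE

Suppose v1 = true.
Suppose v2 = true.
(v4) alone gives v4 = true.
Now (!v4) is unsatisfied and unit — conflict.
That branch fails; take v2 = false instead.
(v4) alone gives v4 = true.
(!v3) alone gives v3 = false.
Now (v3) is unsatisfied and unit — conflict.
Either choice for v2 ends in contradiction.
That branch fails; take v1 = false instead.
Suppose v3 = false.
(v4) alone gives v4 = true.
(!v2) alone gives v2 = false.
Now (v2) is unsatisfied and unit — conflict.
That branch fails; take v3 = true instead.
(!v4) alone gives v4 = false.
(v2) alone gives v2 = true.
Now (!v2) is unsatisfied and unit — conflict.
Either choice for v3 ends in contradiction.
Either choice for v1 ends in contradiction.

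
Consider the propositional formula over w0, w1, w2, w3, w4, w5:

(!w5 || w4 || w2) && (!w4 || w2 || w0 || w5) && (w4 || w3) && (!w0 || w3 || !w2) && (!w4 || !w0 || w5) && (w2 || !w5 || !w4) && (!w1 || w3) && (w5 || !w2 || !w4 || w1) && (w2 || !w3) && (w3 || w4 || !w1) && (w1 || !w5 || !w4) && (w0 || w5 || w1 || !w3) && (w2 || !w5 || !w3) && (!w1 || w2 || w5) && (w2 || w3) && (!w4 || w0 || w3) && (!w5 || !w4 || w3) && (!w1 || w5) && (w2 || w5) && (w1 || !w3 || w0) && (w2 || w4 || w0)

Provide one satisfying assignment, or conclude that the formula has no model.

w0=false, w1=true, w2=true, w3=true, w4=true, w5=true

Case w4 = true:
Case w0 = false:
(w3) alone gives w3 = true.
(w2) alone gives w2 = true.
(w1) alone gives w1 = true.
(w5) alone gives w5 = true.
All clauses are satisfied.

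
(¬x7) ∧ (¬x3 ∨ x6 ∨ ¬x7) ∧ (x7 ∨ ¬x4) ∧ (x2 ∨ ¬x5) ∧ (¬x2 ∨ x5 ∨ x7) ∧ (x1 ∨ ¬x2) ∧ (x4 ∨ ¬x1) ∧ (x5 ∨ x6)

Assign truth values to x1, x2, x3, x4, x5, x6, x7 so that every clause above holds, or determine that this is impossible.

x1=False,  x2=False,  x3=False,  x4=False,  x5=False,  x6=True,  x7=False

From the singleton clause (¬x7), x7 = False.
From the singleton clause (¬x4), x4 = False.
From the singleton clause (¬x1), x1 = False.
From the singleton clause (¬x2), x2 = False.
From the singleton clause (¬x5), x5 = False.
From the singleton clause (x6), x6 = True.
No clause remains; x3 is free.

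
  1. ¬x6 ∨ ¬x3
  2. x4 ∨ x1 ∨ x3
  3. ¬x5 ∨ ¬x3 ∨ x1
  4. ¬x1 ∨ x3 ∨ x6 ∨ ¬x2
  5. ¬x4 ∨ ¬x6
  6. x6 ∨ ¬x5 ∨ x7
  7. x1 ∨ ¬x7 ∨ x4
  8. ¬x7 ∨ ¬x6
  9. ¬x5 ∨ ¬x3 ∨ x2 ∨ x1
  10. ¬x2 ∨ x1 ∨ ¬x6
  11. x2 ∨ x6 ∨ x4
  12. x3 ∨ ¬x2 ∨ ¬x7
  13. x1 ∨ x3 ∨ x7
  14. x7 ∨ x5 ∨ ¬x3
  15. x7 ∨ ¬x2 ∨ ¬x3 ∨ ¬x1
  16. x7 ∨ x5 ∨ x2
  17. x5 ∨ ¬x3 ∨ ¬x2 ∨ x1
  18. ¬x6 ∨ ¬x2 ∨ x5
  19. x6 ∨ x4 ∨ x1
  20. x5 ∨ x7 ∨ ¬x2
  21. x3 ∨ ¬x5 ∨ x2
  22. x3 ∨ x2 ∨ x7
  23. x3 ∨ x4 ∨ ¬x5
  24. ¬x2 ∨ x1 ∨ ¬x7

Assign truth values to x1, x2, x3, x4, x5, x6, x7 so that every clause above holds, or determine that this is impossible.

x1: True; x2: True; x3: True; x4: False; x5: True; x6: False; x7: True

Try x6 = False.
Try x5 = True.
The clause (x7) is unit, so x7 = True.
Try x3 = True.
The clause (x1) is unit, so x1 = True.
Try x2 = True.
No clause remains; x4 is free.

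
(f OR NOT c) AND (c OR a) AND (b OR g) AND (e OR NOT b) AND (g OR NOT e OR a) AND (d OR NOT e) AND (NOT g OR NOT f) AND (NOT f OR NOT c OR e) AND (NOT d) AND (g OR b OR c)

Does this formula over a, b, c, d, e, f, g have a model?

Yes

From the singleton clause (NOT d), d = false.
From the singleton clause (NOT e), e = false.
From the singleton clause (NOT b), b = false.
From the singleton clause (g), g = true.
From the singleton clause (NOT f), f = false.
From the singleton clause (NOT c), c = false.
From the singleton clause (a), a = true.
Every clause now holds.
A satisfying assignment: a=true; b=false; c=false; d=false; e=false; f=false; g=true.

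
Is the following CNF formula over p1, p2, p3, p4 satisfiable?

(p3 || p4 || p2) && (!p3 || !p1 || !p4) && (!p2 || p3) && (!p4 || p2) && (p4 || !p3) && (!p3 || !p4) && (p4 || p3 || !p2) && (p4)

The clause (p4) is unit, so p4 = true.
The clause (p2) is unit, so p2 = true.
The clause (p3) is unit, so p3 = true.
Now (!p3) is unsatisfied and unit — conflict.
No assignment satisfies every clause.

Unsatisfiable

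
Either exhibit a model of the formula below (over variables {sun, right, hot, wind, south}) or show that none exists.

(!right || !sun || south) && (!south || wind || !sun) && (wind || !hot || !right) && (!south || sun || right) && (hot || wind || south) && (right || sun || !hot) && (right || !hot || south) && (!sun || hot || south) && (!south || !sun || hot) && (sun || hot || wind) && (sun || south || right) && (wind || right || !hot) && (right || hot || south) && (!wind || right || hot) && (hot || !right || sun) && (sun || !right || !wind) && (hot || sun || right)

sun=true, right=true, hot=true, wind=true, south=true

Branch on right: set right = true.
Branch on sun: set sun = true.
Unit clause (south) forces south = true.
Unit clause (wind) forces wind = true.
Unit clause (hot) forces hot = true.
All clauses are satisfied.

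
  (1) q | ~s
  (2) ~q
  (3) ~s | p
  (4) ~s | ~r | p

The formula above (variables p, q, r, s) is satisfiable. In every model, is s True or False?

False

Suppose s = 1.
From the singleton clause (q), q = 1.
That conflicts with the unit clause (~q).
So every satisfying assignment has s = False.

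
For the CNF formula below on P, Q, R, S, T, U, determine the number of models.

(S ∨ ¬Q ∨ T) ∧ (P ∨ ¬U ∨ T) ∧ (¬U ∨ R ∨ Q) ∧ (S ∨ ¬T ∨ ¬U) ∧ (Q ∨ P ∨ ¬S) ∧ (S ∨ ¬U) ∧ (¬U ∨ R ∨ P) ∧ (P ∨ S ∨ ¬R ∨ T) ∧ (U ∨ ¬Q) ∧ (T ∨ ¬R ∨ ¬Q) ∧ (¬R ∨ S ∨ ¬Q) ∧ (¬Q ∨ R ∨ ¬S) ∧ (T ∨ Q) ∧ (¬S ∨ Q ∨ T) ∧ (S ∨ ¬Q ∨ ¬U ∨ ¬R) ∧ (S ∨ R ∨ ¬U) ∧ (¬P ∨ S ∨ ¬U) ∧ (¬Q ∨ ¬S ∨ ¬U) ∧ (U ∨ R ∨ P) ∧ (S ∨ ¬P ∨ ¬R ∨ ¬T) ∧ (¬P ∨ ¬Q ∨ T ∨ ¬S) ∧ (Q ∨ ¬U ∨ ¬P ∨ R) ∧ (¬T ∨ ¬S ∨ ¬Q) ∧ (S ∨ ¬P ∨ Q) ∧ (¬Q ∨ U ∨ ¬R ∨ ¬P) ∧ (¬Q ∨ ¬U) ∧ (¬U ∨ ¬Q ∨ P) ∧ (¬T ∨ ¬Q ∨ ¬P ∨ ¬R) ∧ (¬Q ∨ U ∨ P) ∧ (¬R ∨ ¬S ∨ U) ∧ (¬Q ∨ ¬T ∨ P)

3

There are 2^6 = 64 truth assignments over (P, Q, R, S, T, U).
Split on R. With R = True, the clauses containing R are satisfied and ¬R drops from the rest; 2 of the 2^5 = 32 assignments to the other variables satisfy what remains.
With R = False, by the same count on the reduced clause set, 1 assignment works.
(One model: P=F, Q=F, R=T, S=F, T=T, U=F.)
Total: 2 + 1 = 3.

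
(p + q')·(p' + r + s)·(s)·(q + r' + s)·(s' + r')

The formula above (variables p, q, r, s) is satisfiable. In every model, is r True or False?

False

Suppose r = 1.
(s) alone gives s = 1.
Now (s') is unsatisfied and unit — conflict.
So every satisfying assignment has r = False.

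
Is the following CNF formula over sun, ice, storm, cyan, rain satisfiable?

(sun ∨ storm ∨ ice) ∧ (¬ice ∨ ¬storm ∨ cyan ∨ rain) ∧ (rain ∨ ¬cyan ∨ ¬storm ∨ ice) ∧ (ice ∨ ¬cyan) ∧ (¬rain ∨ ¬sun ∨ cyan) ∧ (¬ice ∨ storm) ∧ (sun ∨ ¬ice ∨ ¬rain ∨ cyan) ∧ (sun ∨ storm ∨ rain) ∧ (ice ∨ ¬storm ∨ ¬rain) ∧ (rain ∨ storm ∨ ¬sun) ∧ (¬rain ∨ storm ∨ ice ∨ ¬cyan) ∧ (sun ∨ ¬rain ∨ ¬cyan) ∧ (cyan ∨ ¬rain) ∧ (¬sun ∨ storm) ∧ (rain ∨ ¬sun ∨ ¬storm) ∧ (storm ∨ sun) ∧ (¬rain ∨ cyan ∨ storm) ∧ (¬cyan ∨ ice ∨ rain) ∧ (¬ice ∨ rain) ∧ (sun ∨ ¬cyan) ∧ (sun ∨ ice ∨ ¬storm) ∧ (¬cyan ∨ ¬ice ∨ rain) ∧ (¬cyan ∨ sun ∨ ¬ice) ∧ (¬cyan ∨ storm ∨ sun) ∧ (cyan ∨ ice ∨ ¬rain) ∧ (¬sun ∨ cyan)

Yes, satisfiable

Case ice = True:
From the singleton clause (storm), storm = True.
From the singleton clause (rain), rain = True.
From the singleton clause (cyan), cyan = True.
From the singleton clause (sun), sun = True.
All clauses are satisfied.
A satisfying assignment: sun ↦ True; ice ↦ True; storm ↦ True; cyan ↦ True; rain ↦ True.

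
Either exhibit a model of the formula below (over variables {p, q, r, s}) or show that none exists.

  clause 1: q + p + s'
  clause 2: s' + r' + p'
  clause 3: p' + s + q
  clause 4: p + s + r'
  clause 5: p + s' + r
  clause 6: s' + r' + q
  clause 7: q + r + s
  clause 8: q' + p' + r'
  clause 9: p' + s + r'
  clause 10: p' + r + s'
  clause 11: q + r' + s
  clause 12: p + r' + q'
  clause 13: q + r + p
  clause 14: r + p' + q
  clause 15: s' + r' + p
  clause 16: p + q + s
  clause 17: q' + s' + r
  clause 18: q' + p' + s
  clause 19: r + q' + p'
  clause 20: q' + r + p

UNSATISFIABLE

Suppose q = 1.
Suppose p = 0.
(r') alone gives r = 0.
But (r) is also a unit clause — contradiction.
Backtrack on p: now try p = 1.
(r') alone gives r = 0.
But (r) is also a unit clause — contradiction.
Both values of p lead to a conflict.
Backtrack on q: now try q = 0.
Suppose p = 1.
(s) alone gives s = 1.
(r') alone gives r = 0.
But (r) is also a unit clause — contradiction.
Backtrack on p: now try p = 0.
(s') alone gives s = 0.
But (s) is also a unit clause — contradiction.
Both values of p lead to a conflict.
Both values of q lead to a conflict.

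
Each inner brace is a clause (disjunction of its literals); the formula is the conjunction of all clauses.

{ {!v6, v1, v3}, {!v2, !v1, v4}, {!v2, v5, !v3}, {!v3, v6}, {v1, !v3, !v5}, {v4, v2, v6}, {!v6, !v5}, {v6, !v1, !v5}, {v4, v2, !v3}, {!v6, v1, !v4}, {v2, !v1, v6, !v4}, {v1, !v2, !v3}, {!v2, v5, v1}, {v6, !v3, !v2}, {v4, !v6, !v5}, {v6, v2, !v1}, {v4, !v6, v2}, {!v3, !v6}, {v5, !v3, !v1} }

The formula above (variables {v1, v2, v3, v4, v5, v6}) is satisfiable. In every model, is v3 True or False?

False

Suppose v3 = true.
(v6) alone gives v6 = true.
Now (!v6) is unsatisfied and unit — conflict.
So every satisfying assignment has v3 = False.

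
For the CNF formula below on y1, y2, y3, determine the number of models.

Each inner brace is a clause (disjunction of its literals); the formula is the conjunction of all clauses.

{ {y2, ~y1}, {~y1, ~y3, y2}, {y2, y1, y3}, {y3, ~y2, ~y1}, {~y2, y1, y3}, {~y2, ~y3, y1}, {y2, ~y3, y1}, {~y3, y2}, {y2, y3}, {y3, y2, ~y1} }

1

There are 2^3 = 8 truth assignments over (y1, y2, y3).
Check each against the 10 clauses (columns in the order y1, y2, y3):
  F F F  ✗ fails (y2 | y1 | y3)
  F F T  ✗ fails (y2 | ~y3 | y1)
  F T F  ✗ fails (~y2 | y1 | y3)
  F T T  ✗ fails (~y2 | ~y3 | y1)
  T F F  ✗ fails (y2 | ~y1)
  T F T  ✗ fails (y2 | ~y1)
  T T F  ✗ fails (y3 | ~y2 | ~y1)
  T T T  ✓ satisfies all
1 of the 8 rows is a model.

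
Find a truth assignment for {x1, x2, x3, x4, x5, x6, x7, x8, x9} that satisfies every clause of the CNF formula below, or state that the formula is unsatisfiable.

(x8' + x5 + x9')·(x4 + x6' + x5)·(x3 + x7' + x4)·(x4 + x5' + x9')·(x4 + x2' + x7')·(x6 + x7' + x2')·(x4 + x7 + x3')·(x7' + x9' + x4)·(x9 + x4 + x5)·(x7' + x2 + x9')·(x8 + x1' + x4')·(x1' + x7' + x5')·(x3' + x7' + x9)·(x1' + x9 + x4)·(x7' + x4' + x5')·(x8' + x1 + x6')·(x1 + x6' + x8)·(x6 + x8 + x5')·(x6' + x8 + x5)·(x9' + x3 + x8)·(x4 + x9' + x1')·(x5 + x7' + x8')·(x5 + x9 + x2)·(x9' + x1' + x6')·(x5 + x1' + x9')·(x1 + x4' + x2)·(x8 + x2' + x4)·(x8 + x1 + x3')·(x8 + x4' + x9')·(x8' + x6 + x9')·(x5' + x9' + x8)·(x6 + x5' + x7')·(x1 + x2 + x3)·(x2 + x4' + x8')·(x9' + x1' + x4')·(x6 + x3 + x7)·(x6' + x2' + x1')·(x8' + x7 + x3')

Branch on x8: set x8 = 0.
Branch on x1: set x1 = 0.
Unit clause (x6') forces x6 = 0.
Unit clause (x5') forces x5 = 0.
Unit clause (x3') forces x3 = 0.
Unit clause (x9') forces x9 = 0.
Unit clause (x4) forces x4 = 1.
Unit clause (x2) forces x2 = 1.
Unit clause (x7') forces x7 = 0.
Now (x7) is unsatisfied and unit — conflict.
Undo x1 and try x1 = 1.
Unit clause (x4') forces x4 = 0.
Unit clause (x9) forces x9 = 1.
Now (x9') is unsatisfied and unit — conflict.
Either choice for x1 ends in contradiction.
Undo x8 and try x8 = 1.
Branch on x5: set x5 = 1.
Branch on x4: set x4 = 1.
Unit clause (x7') forces x7 = 0.
Unit clause (x2) forces x2 = 1.
Unit clause (x3') forces x3 = 0.
Unit clause (x6) forces x6 = 1.
Unit clause (x1) forces x1 = 1.
Now (x1') is unsatisfied and unit — conflict.
Undo x4 and try x4 = 0.
Unit clause (x9') forces x9 = 0.
Unit clause (x1') forces x1 = 0.
Unit clause (x6') forces x6 = 0.
Unit clause (x7') forces x7 = 0.
Unit clause (x3') forces x3 = 0.
Now (x3) is unsatisfied and unit — conflict.
Either choice for x4 ends in contradiction.
Undo x5 and try x5 = 0.
Unit clause (x9') forces x9 = 0.
Unit clause (x4) forces x4 = 1.
Unit clause (x7') forces x7 = 0.
Unit clause (x2) forces x2 = 1.
Unit clause (x3') forces x3 = 0.
Unit clause (x6) forces x6 = 1.
Unit clause (x1) forces x1 = 1.
Now (x1') is unsatisfied and unit — conflict.
Either choice for x5 ends in contradiction.
Either choice for x8 ends in contradiction.

UNSATISFIABLE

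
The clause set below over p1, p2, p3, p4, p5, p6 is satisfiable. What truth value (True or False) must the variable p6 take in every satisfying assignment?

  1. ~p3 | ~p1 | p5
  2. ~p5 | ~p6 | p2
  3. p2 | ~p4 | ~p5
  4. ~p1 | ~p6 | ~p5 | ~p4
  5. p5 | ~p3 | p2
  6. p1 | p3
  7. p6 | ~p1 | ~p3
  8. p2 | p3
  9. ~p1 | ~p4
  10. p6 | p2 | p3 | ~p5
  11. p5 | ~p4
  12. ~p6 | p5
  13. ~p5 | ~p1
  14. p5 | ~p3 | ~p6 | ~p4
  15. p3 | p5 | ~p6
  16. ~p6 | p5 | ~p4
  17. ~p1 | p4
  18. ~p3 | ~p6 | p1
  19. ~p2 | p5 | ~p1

Suppose p6 = 1.
From the singleton clause (p5), p5 = 1.
From the singleton clause (p2), p2 = 1.
From the singleton clause (~p1), p1 = 0.
From the singleton clause (p3), p3 = 1.
Now (~p3) is unsatisfied and unit — conflict.
So every satisfying assignment has p6 = False.

False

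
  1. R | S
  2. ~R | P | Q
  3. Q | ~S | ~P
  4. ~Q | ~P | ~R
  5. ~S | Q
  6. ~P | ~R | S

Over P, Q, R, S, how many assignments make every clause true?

4

There are 2^4 = 16 truth assignments over (P, Q, R, S).
Check each against the 6 clauses (columns in the order P, Q, R, S):
  F F F F  ✗ fails (R | S)
  F F F T  ✗ fails (~S | Q)
  F F T F  ✗ fails (~R | P | Q)
  F F T T  ✗ fails (~R | P | Q)
  F T F F  ✗ fails (R | S)
  F T F T  ✓ satisfies all
  F T T F  ✓ satisfies all
  F T T T  ✓ satisfies all
  T F F F  ✗ fails (R | S)
  T F F T  ✗ fails (Q | ~S | ~P)
  T F T F  ✗ fails (~P | ~R | S)
  T F T T  ✗ fails (Q | ~S | ~P)
  T T F F  ✗ fails (R | S)
  T T F T  ✓ satisfies all
  T T T F  ✗ fails (~Q | ~P | ~R)
  T T T T  ✗ fails (~Q | ~P | ~R)
4 of the 16 rows are models.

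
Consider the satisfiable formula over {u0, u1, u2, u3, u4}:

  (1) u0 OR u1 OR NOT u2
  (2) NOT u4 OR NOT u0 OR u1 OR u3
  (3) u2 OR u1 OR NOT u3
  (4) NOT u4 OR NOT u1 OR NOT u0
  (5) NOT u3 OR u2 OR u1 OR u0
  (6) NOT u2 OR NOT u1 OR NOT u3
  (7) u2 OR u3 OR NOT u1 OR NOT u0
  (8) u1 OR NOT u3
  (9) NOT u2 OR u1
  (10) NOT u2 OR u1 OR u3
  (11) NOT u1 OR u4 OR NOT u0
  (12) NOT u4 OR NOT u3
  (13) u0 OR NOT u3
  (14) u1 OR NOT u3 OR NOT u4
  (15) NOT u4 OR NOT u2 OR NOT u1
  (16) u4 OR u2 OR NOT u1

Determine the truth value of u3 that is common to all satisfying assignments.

False

Suppose u3 = true.
Unit clause (u1) forces u1 = true.
Unit clause (NOT u2) forces u2 = false.
Unit clause (NOT u4) forces u4 = false.
Now (u4) is unsatisfied and unit — conflict.
So every satisfying assignment has u3 = False.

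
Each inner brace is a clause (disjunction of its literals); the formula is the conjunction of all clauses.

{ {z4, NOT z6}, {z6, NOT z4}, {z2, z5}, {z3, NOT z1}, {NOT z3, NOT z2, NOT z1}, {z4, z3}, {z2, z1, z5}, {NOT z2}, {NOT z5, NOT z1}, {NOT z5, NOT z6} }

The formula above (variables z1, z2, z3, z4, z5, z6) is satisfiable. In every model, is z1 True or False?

Suppose z1 = true.
The clause (z3) is unit, so z3 = true.
The clause (NOT z2) is unit, so z2 = false.
The clause (z5) is unit, so z5 = true.
That conflicts with the unit clause (NOT z5).
So every satisfying assignment has z1 = False.

False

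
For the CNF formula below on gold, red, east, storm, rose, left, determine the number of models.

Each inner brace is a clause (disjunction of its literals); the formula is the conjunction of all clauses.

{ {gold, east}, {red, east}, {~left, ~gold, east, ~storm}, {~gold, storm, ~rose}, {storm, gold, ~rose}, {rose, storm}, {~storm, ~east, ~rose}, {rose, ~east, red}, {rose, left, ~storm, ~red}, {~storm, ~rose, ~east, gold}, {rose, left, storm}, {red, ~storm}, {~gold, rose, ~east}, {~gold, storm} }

There are 2^6 = 64 truth assignments over (gold, red, east, storm, rose, left).
Split on red. With red = 1, the clauses containing red are satisfied and ~red drops from the rest; 2 of the 2^5 = 32 assignments to the other variables satisfy what remains.
With red = 0, by the same count on the reduced clause set, 0 assignments work.
(One model: gold=F, red=T, east=T, storm=T, rose=F, left=T.)
Total: 2 + 0 = 2.

2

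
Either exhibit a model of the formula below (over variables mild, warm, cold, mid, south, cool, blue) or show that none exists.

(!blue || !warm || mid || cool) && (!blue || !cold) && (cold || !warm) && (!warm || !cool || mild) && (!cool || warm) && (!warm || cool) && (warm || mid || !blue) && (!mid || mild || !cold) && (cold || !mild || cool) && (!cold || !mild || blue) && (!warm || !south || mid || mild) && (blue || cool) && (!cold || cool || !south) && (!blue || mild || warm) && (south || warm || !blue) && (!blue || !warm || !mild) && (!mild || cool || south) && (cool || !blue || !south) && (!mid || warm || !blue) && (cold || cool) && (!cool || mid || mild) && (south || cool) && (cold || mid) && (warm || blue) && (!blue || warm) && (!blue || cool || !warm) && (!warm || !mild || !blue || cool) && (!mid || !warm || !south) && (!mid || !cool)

Suppose blue = false.
Unit clause (cool) forces cool = true.
Unit clause (warm) forces warm = true.
Unit clause (cold) forces cold = true.
Unit clause (mild) forces mild = true.
That conflicts with the unit clause (!mild).
That branch fails; take blue = true instead.
Unit clause (!cold) forces cold = false.
Unit clause (!warm) forces warm = false.
That conflicts with the unit clause (warm).
Either choice for blue ends in contradiction.

UNSATISFIABLE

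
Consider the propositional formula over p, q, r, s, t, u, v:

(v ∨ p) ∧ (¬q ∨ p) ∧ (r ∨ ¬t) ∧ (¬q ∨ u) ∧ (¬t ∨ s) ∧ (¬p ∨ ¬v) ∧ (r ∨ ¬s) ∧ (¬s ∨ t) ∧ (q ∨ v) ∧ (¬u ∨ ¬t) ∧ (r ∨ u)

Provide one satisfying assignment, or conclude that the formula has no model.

p ↦ False; q ↦ False; r ↦ True; s ↦ True; t ↦ True; u ↦ False; v ↦ True

Branch on v: set v = True.
(¬p) alone gives p = False.
(¬q) alone gives q = False.
Branch on r: set r = True.
Branch on t: set t = True.
(s) alone gives s = True.
(¬u) alone gives u = False.
This assignment satisfies each clause.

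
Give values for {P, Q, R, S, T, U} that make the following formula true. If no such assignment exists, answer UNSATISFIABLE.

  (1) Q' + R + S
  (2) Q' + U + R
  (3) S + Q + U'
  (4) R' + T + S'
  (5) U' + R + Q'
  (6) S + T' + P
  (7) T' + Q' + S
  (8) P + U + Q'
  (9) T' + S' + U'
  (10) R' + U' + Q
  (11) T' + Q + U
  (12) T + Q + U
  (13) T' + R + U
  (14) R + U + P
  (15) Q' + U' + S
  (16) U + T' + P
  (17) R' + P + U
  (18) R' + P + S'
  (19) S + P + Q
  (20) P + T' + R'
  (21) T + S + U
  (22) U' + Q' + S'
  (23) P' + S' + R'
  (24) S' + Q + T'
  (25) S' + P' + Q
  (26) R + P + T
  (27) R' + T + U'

Suppose Q = 0.
Suppose S = 1.
Unit clause (T') forces T = 0.
Unit clause (R') forces R = 0.
Unit clause (U) forces U = 1.
Unit clause (P') forces P = 0.
Now (P) is unsatisfied and unit — conflict.
Undo S and try S = 0.
Unit clause (U') forces U = 0.
Unit clause (T') forces T = 0.
Now (T) is unsatisfied and unit — conflict.
Neither S = 1 nor S = 0 works.
Undo Q and try Q = 1.
Suppose R = 1.
Suppose T = 1.
Unit clause (S) forces S = 1.
Unit clause (U') forces U = 0.
Unit clause (P) forces P = 1.
Now (P') is unsatisfied and unit — conflict.
Undo T and try T = 0.
Unit clause (S') forces S = 0.
Unit clause (U') forces U = 0.
Now (U) is unsatisfied and unit — conflict.
Neither T = 1 nor T = 0 works.
Undo R and try R = 0.
Unit clause (S) forces S = 1.
Unit clause (U) forces U = 1.
Now (U') is unsatisfied and unit — conflict.
Neither R = 1 nor R = 0 works.
Neither Q = 1 nor Q = 0 works.

UNSATISFIABLE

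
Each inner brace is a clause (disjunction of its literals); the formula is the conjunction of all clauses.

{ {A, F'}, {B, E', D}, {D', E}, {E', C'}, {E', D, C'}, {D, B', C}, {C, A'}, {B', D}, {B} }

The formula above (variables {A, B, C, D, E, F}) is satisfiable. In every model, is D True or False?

Suppose D = 0.
From the singleton clause (B'), B = 0.
But (B) is also a unit clause — contradiction.
So every satisfying assignment has D = True.

True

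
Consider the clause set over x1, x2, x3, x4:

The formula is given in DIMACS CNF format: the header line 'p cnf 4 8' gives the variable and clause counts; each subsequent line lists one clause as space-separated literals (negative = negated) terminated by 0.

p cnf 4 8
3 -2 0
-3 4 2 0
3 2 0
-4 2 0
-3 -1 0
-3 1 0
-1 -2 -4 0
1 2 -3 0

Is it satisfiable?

Try x3 = True.
From the singleton clause (¬x1), x1 = False.
Now (x1) is unsatisfied and unit — conflict.
That branch fails; take x3 = False instead.
From the singleton clause (¬x2), x2 = False.
Now (x2) is unsatisfied and unit — conflict.
Neither x3 = True nor x3 = False works.
No assignment satisfies every clause.

Unsatisfiable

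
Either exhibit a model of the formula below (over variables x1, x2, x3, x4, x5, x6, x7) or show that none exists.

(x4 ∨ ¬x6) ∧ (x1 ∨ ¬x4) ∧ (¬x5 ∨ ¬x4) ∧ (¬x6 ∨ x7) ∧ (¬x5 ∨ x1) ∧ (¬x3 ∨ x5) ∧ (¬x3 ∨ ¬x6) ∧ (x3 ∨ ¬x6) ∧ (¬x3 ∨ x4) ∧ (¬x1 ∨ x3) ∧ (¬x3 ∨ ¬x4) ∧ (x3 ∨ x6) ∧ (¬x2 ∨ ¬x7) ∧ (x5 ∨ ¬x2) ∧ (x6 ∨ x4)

UNSATISFIABLE

Branch on x4: set x4 = True.
From the singleton clause (x1), x1 = True.
From the singleton clause (¬x5), x5 = False.
From the singleton clause (¬x3), x3 = False.
Now (x3) is unsatisfied and unit — conflict.
So x4 must be the other value — set x4 = False.
From the singleton clause (¬x6), x6 = False.
Now (x6) is unsatisfied and unit — conflict.
Either choice for x4 ends in contradiction.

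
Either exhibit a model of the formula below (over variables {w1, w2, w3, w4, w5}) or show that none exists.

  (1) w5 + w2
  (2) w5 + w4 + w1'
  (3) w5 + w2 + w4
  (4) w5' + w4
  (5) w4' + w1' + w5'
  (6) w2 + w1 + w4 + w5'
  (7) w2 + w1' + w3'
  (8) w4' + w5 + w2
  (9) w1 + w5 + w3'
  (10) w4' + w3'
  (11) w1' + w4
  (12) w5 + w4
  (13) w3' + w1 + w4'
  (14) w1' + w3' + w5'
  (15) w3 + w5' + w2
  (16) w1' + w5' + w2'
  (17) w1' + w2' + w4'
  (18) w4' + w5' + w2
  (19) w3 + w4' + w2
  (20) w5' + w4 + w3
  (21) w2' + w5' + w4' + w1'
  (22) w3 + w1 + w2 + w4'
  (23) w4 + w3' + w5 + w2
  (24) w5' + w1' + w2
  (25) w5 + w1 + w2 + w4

Try w5 = 0.
Unit clause (w2) forces w2 = 1.
Unit clause (w4) forces w4 = 1.
Unit clause (w3') forces w3 = 0.
Unit clause (w1') forces w1 = 0.
Every clause now holds.

w1: 0,  w2: 1,  w3: 0,  w4: 1,  w5: 0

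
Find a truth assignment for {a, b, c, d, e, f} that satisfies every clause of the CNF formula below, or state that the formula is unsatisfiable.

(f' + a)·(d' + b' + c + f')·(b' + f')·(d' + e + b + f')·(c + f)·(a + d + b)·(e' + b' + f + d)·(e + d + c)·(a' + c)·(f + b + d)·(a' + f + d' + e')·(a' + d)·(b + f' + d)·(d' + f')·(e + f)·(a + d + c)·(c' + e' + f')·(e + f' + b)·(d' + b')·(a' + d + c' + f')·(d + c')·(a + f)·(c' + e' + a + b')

Try f = 0.
From the singleton clause (c), c = 1.
From the singleton clause (e), e = 1.
From the singleton clause (d), d = 1.
From the singleton clause (a'), a = 0.
That conflicts with the unit clause (a).
That branch fails; take f = 1 instead.
From the singleton clause (a), a = 1.
From the singleton clause (b'), b = 0.
From the singleton clause (c), c = 1.
From the singleton clause (d), d = 1.
That conflicts with the unit clause (d').
Neither f = 1 nor f = 0 works.

UNSATISFIABLE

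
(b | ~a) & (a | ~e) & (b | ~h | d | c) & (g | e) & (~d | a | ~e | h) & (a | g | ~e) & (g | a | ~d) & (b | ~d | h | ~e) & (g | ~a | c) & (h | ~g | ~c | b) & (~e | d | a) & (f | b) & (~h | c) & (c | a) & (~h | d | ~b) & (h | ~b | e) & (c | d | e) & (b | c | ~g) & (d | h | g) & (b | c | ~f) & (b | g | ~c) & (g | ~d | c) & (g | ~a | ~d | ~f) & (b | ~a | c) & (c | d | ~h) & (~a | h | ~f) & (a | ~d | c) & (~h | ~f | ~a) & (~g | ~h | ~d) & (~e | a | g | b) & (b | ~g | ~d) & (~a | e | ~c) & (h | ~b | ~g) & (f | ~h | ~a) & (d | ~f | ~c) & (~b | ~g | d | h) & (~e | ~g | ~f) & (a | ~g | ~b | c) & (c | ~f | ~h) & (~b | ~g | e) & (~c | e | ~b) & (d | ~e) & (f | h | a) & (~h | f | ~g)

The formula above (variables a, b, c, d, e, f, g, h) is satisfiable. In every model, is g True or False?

Suppose g = 1.
Try b = 1.
(h) alone gives h = 1.
(c) alone gives c = 1.
(d) alone gives d = 1.
But (~d) is also a unit clause — contradiction.
Backtrack on b: now try b = 0.
(~a) alone gives a = 0.
(~e) alone gives e = 0.
(f) alone gives f = 1.
(c) alone gives c = 1.
(h) alone gives h = 1.
(~d) alone gives d = 0.
But (d) is also a unit clause — contradiction.
Both values of b lead to a conflict.
So every satisfying assignment has g = False.

False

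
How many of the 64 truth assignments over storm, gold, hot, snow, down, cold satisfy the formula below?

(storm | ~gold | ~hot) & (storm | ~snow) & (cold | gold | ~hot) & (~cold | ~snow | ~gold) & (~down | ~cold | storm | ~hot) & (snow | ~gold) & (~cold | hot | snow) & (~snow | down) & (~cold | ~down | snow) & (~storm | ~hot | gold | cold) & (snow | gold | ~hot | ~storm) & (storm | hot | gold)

There are 2^6 = 64 truth assignments over (storm, gold, hot, snow, down, cold).
Split on down. With down = 1, the clauses containing down are satisfied and ~down drops from the rest; 6 of the 2^5 = 32 assignments to the other variables satisfy what remains.
With down = 0, by the same count on the reduced clause set, 2 assignments work.
(One model: storm=F, gold=F, hot=T, snow=F, down=F, cold=T.)
Total: 6 + 2 = 8.

8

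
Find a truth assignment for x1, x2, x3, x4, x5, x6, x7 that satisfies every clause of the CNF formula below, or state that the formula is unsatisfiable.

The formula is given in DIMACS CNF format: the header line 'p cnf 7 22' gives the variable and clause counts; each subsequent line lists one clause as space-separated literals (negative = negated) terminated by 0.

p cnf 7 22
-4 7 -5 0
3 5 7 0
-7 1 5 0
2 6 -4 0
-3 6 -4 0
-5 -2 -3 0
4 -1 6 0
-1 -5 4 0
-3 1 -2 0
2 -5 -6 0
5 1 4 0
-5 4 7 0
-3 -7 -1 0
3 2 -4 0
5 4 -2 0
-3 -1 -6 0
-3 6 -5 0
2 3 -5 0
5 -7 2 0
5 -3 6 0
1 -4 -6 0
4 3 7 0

Try x4 = True.
Try x7 = True.
Try x1 = True.
(¬x3) alone gives x3 = False.
(x2) alone gives x2 = True.
All clauses hold; x5, x6 can take either value.

x1: True; x2: True; x3: False; x4: True; x5: False; x6: False; x7: True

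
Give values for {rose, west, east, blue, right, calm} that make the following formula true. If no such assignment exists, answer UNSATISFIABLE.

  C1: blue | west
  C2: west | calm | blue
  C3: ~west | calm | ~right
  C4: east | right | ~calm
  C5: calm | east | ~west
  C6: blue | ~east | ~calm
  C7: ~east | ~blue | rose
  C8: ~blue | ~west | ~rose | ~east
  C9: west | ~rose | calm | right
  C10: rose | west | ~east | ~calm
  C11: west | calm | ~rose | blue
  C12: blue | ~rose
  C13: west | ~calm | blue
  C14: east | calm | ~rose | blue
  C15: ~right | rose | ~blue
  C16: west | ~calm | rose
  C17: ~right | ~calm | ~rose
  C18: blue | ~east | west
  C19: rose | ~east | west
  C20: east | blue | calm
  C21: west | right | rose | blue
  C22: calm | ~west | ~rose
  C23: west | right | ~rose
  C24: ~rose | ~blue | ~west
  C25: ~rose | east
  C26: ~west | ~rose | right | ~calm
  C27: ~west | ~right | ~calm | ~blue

Suppose blue = 1.
Suppose east = 0.
The clause (~rose) is unit, so rose = 0.
The clause (~right) is unit, so right = 0.
The clause (~calm) is unit, so calm = 0.
The clause (~west) is unit, so west = 0.
This assignment satisfies each clause.

rose=0, west=0, east=0, blue=1, right=0, calm=0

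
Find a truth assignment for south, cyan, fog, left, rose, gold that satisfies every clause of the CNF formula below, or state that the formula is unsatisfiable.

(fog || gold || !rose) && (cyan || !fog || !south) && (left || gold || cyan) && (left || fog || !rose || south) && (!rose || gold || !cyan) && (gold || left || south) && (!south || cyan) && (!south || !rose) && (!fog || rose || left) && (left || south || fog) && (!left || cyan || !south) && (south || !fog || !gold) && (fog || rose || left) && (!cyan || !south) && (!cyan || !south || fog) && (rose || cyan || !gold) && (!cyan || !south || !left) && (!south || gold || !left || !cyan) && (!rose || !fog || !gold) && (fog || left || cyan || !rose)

south: false, cyan: false, fog: false, left: true, rose: false, gold: false

Suppose south = false.
Suppose gold = false.
From the singleton clause (left), left = true.
Suppose fog = false.
From the singleton clause (!rose), rose = false.
All clauses hold; cyan can take either value.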